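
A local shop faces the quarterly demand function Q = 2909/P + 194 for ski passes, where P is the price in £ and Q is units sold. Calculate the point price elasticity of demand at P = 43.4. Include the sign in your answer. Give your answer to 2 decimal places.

At P = 43.4, Q = 261.028.
dQ/dP = −2909/P² = -1.544.
ε = (dQ/dP)(P/Q) = (-1.544)(43.4/261.028).

-0.26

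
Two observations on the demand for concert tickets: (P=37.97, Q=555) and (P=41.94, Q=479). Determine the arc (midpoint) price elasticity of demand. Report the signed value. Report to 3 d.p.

ΔQ = 479 − 555 = -76; ΔP = 41.94 − 37.97 = 3.97.
Midpoints: P̄ = 39.95, Q̄ = 517.0.
ε = (ΔQ/ΔP)(P̄/Q̄) = (-76/3.97)(39.95/517.0).

-1.479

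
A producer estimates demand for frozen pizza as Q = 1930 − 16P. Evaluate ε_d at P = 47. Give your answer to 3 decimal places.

At P = 47, Q = 1178.
dQ/dP = −16.
ε = (dQ/dP)(P/Q) = (-16)(47/1178).

-0.638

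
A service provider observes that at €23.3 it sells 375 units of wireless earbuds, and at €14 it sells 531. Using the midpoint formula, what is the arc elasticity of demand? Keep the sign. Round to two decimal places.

ΔQ = 531 − 375 = 156; ΔP = 14 − 23.3 = -9.3.
Midpoints: P̄ = 18.65, Q̄ = 453.0.
ε = (ΔQ/ΔP)(P̄/Q̄) = (156/-9.3)(18.65/453.0).

-0.69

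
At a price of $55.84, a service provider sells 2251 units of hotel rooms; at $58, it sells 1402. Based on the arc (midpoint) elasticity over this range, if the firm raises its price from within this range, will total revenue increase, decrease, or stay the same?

decrease

Arc ε = (-849/2.16)(56.92/1826.5) ≈ -12.249.
|ε| = 12.25 > 1, so demand is elastic. A price rise therefore reduces total revenue.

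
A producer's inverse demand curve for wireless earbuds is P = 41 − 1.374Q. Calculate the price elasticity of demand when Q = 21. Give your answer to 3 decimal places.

-0.421

At Q = 21, P = 41 − 1.374(21) = 12.15.
dP/dQ = −1.374, so dQ/dP = 1/(−1.374) = -0.728.
ε = (dQ/dP)(P/Q) = (-0.728)(12.15/21).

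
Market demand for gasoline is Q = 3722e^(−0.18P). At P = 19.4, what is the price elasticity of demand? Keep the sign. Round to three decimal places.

-3.492

At P = 19.4, Q = 113.297.
dQ/dP = −0.18·3722e^(−0.18P) = −0.18Q = -20.394.
ε = (dQ/dP)(P/Q) = (-20.394)(19.4/113.297).
|ε| > 1, so demand is elastic at this price.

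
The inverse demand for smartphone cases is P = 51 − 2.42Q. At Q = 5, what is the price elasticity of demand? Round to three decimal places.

At Q = 5, P = 51 − 2.42(5) = 38.90.
dP/dQ = −2.42, so dQ/dP = 1/(−2.42) = -0.413.
ε = (dQ/dP)(P/Q) = (-0.413)(38.90/5).

-3.215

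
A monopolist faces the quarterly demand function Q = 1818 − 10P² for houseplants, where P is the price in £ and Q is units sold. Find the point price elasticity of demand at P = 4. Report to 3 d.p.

At P = 4, Q = 1658.
dQ/dP = −20P = -80.
ε = (dQ/dP)(P/Q) = (-80)(4/1658).

-0.193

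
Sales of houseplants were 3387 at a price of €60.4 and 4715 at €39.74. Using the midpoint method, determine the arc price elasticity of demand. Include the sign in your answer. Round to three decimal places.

-0.794

ΔQ = 4715 − 3387 = 1328; ΔP = 39.74 − 60.4 = -20.66.
Midpoints: P̄ = 50.07, Q̄ = 4051.0.
ε = (ΔQ/ΔP)(P̄/Q̄) = (1328/-20.66)(50.07/4051.0).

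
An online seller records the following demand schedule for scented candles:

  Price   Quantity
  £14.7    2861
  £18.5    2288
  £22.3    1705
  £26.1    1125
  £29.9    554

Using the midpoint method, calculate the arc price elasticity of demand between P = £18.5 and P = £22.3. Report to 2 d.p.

At P = 18.5, Q = 2288; at P = 22.3, Q = 1705.
ΔQ = -583, ΔP = 3.8. Midpoints: P̄ = 20.40, Q̄ = 1996.5.
ε = (ΔQ/ΔP)(P̄/Q̄) = (-583/3.8)(20.40/1996.5).

-1.57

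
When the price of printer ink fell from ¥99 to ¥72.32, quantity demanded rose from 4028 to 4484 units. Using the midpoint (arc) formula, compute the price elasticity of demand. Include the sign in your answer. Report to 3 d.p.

-0.344

ΔQ = 4484 − 4028 = 456; ΔP = 72.32 − 99 = -26.68.
Midpoints: P̄ = 85.66, Q̄ = 4256.0.
ε = (ΔQ/ΔP)(P̄/Q̄) = (456/-26.68)(85.66/4256.0).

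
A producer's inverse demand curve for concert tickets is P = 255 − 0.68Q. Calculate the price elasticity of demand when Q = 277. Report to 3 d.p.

-0.354

At Q = 277, P = 255 − 0.68(277) = 66.64.
dP/dQ = −0.68, so dQ/dP = 1/(−0.68) = -1.471.
ε = (dQ/dP)(P/Q) = (-1.471)(66.64/277).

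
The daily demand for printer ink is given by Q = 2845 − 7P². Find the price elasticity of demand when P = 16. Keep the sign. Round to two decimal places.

-3.40

At P = 16, Q = 1053.
dQ/dP = −14P = -224.
ε = (dQ/dP)(P/Q) = (-224)(16/1053).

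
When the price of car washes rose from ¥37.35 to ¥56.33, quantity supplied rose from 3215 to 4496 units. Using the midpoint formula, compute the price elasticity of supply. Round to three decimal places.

ΔQ = 4496 − 3215 = 1281; ΔP = 56.33 − 37.35 = 18.98.
Midpoints: P̄ = 46.84, Q̄ = 3855.5.
ε_s = (ΔQ/ΔP)(P̄/Q̄) = (1281/18.98)(46.84/3855.5).

0.820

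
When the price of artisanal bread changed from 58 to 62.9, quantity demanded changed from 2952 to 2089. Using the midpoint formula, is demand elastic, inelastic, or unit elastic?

elastic

Arc ε ≈ -4.224.
|ε| = 4.22 > 1.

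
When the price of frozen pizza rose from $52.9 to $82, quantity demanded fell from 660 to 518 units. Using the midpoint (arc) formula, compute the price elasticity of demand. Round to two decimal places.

-0.56

ΔQ = 518 − 660 = -142; ΔP = 82 − 52.9 = 29.1.
Midpoints: P̄ = 67.45, Q̄ = 589.0.
ε = (ΔQ/ΔP)(P̄/Q̄) = (-142/29.1)(67.45/589.0).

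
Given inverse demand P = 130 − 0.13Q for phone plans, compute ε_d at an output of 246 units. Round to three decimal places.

At Q = 246, P = 130 − 0.13(246) = 98.02.
dP/dQ = −0.13, so dQ/dP = 1/(−0.13) = -7.692.
ε = (dQ/dP)(P/Q) = (-7.692)(98.02/246).

-3.065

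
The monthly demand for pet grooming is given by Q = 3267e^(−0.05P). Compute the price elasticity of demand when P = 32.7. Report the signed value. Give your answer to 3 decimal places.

-1.635

At P = 32.7, Q = 636.909.
dQ/dP = −0.05·3267e^(−0.05P) = −0.05Q = -31.845.
ε = (dQ/dP)(P/Q) = (-31.845)(32.7/636.909).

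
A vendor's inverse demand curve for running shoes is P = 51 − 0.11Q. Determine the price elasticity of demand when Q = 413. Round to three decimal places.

At Q = 413, P = 51 − 0.11(413) = 5.57.
dP/dQ = −0.11, so dQ/dP = 1/(−0.11) = -9.091.
ε = (dQ/dP)(P/Q) = (-9.091)(5.57/413).

-0.123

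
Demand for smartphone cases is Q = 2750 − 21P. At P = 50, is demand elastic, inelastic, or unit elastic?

Q = 1700, dQ/dP = -21.
ε = (dQ/dP)(P/Q) ≈ -0.618.
|ε| = 0.62 < 1.

inelastic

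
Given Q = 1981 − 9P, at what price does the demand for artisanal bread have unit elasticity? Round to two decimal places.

For linear demand Q = a − bP, ε = −bP/(a − bP). |ε| = 1 when bP = a − bP, i.e. P = a/(2b).
P = 1981/(2·9) = 1981/18 = 110.0556.

110.06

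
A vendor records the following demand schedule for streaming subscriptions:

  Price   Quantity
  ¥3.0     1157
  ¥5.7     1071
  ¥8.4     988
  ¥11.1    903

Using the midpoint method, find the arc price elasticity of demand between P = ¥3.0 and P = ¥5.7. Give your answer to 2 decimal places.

-0.12

At P = 3.0, Q = 1157; at P = 5.7, Q = 1071.
ΔQ = -86, ΔP = 2.7. Midpoints: P̄ = 4.35, Q̄ = 1114.0.
ε = (ΔQ/ΔP)(P̄/Q̄) = (-86/2.7)(4.35/1114.0).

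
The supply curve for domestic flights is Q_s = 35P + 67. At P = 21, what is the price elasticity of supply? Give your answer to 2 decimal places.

0.92

At P = 21, Q_s = 802.
dQ_s/dP = 35.
ε_s = (dQ_s/dP)(P/Q_s) = (35)(21/802).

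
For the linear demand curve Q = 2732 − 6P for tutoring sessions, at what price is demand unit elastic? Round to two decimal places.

227.67

For linear demand Q = a − bP, ε = −bP/(a − bP). |ε| = 1 when bP = a − bP, i.e. P = a/(2b).
P = 2732/(2·6) = 2732/12 = 227.6667.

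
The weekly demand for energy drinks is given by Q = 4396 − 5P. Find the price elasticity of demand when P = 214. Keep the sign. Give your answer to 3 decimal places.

At P = 214, Q = 3326.
dQ/dP = −5.
ε = (dQ/dP)(P/Q) = (-5)(214/3326).

-0.322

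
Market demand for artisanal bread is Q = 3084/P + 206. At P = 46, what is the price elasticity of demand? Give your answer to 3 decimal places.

-0.246

At P = 46, Q = 273.043.
dQ/dP = −3084/P² = -1.457.
ε = (dQ/dP)(P/Q) = (-1.457)(46/273.043).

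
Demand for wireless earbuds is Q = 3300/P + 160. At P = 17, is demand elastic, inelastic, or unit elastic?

inelastic

Q = 354.118, dQ/dP = -11.419.
ε = (dQ/dP)(P/Q) ≈ -0.548.
|ε| = 0.55 < 1.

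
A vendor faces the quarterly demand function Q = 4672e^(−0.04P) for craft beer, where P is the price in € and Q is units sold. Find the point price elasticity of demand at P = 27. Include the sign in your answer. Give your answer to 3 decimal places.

At P = 27, Q = 1586.590.
dQ/dP = −0.04·4672e^(−0.04P) = −0.04Q = -63.464.
ε = (dQ/dP)(P/Q) = (-63.464)(27/1586.590).

-1.080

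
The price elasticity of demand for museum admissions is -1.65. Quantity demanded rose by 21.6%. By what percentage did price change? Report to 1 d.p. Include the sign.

-13.1%

%ΔP ≈ %ΔQ / ε = (21.6%)/(-1.65) = -13.09%.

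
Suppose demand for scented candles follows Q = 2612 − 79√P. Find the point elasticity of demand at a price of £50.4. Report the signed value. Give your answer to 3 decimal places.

-0.137

At P = 50.4, Q = 2051.156.
dQ/dP = −79/(2√P) = -5.564.
ε = (dQ/dP)(P/Q) = (-5.564)(50.4/2051.156).
|ε| < 1, so demand is inelastic at this price.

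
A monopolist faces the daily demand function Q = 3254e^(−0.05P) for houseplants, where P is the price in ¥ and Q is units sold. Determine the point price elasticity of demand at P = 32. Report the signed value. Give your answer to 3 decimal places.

At P = 32, Q = 656.971.
dQ/dP = −0.05·3254e^(−0.05P) = −0.05Q = -32.849.
ε = (dQ/dP)(P/Q) = (-32.849)(32/656.971).
|ε| > 1, so demand is elastic at this price.

-1.600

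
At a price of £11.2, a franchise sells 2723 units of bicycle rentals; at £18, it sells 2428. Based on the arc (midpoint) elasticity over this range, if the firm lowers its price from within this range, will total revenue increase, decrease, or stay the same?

decrease

Arc ε = (-295/6.8)(14.60/2575.5) ≈ -0.246.
|ε| = 0.25 < 1, so demand is inelastic. A price cut therefore reduces total revenue.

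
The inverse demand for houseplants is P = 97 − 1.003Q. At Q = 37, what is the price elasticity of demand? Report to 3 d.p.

-1.614

At Q = 37, P = 97 − 1.003(37) = 59.89.
dP/dQ = −1.003, so dQ/dP = 1/(−1.003) = -0.997.
ε = (dQ/dP)(P/Q) = (-0.997)(59.89/37).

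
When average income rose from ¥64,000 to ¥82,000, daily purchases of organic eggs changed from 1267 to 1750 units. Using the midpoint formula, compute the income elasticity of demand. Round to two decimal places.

1.30

ΔQ = 483, ΔI = 18000. Midpoints: Ī = 73,000, Q̄ = 1508.5.
ε_I = (ΔQ/ΔI)(Ī/Q̄) = (483/18000)(73000/1508.5).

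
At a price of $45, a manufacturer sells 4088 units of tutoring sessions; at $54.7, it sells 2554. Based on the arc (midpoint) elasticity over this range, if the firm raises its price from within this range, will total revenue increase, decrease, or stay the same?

Arc ε = (-1534/9.7)(49.85/3321.0) ≈ -2.374.
|ε| = 2.37 > 1, so demand is elastic. A price rise therefore reduces total revenue.

decrease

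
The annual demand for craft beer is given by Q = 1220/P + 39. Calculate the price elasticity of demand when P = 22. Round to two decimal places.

-0.59

At P = 22, Q = 94.455.
dQ/dP = −1220/P² = -2.521.
ε = (dQ/dP)(P/Q) = (-2.521)(22/94.455).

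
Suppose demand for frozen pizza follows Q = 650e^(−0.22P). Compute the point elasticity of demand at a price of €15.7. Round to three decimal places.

-3.454

At P = 15.7, Q = 20.552.
dQ/dP = −0.22·650e^(−0.22P) = −0.22Q = -4.522.
ε = (dQ/dP)(P/Q) = (-4.522)(15.7/20.552).
|ε| > 1, so demand is elastic at this price.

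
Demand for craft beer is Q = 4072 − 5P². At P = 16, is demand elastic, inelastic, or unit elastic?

Q = 2792, dQ/dP = -160.
ε = (dQ/dP)(P/Q) ≈ -0.917.
|ε| = 0.92 < 1.

inelastic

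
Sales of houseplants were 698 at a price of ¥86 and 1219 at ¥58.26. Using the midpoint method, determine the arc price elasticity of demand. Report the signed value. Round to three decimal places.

ΔQ = 1219 − 698 = 521; ΔP = 58.26 − 86 = -27.74.
Midpoints: P̄ = 72.13, Q̄ = 958.5.
ε = (ΔQ/ΔP)(P̄/Q̄) = (521/-27.74)(72.13/958.5).

-1.413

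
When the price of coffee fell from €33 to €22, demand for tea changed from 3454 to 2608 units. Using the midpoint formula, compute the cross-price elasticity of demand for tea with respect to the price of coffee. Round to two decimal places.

0.70

ΔQ_x = 2608 − 3454 = -846; ΔP_y = 22 − 33 = -11.
Midpoints: P̄_y = 27.50, Q̄_x = 3031.0.
ε_xy = (ΔQ_x/ΔP_y)(P̄_y/Q̄_x) = (-846/-11)(27.50/3031.0).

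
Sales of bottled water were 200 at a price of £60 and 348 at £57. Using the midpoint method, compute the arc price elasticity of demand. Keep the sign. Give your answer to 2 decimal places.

ΔQ = 348 − 200 = 148; ΔP = 57 − 60 = -3.
Midpoints: P̄ = 58.50, Q̄ = 274.0.
ε = (ΔQ/ΔP)(P̄/Q̄) = (148/-3)(58.50/274.0).

-10.53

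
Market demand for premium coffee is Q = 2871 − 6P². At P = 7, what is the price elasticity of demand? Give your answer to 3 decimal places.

At P = 7, Q = 2577.
dQ/dP = −12P = -84.
ε = (dQ/dP)(P/Q) = (-84)(7/2577).
|ε| < 1, so demand is inelastic at this price.

-0.228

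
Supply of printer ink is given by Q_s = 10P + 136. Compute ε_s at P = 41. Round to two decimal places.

0.75

At P = 41, Q_s = 546.
dQ_s/dP = 10.
ε_s = (dQ_s/dP)(P/Q_s) = (10)(41/546).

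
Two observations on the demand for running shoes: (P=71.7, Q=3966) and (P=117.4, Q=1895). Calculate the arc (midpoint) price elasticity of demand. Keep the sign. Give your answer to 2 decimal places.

ΔQ = 1895 − 3966 = -2071; ΔP = 117.4 − 71.7 = 45.7.
Midpoints: P̄ = 94.55, Q̄ = 2930.5.
ε = (ΔQ/ΔP)(P̄/Q̄) = (-2071/45.7)(94.55/2930.5).

-1.46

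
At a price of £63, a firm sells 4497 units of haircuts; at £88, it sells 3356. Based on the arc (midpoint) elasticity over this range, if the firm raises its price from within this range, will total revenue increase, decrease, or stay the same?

increase

Arc ε = (-1141/25)(75.50/3926.5) ≈ -0.878.
|ε| = 0.88 < 1, so demand is inelastic. A price rise therefore raises total revenue.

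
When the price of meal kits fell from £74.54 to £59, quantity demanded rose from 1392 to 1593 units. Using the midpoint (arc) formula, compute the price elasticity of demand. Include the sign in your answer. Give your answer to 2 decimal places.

ΔQ = 1593 − 1392 = 201; ΔP = 59 − 74.54 = -15.54.
Midpoints: P̄ = 66.77, Q̄ = 1492.5.
ε = (ΔQ/ΔP)(P̄/Q̄) = (201/-15.54)(66.77/1492.5).

-0.58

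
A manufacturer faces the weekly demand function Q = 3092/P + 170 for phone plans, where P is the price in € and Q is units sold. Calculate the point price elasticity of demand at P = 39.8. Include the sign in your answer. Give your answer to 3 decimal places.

At P = 39.8, Q = 247.688.
dQ/dP = −3092/P² = -1.952.
ε = (dQ/dP)(P/Q) = (-1.952)(39.8/247.688).

-0.314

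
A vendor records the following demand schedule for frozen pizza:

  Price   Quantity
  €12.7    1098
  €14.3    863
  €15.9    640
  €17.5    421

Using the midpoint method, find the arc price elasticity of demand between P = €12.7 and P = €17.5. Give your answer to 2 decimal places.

-2.80

At P = 12.7, Q = 1098; at P = 17.5, Q = 421.
ΔQ = -677, ΔP = 4.8. Midpoints: P̄ = 15.10, Q̄ = 759.5.
ε = (ΔQ/ΔP)(P̄/Q̄) = (-677/4.8)(15.10/759.5).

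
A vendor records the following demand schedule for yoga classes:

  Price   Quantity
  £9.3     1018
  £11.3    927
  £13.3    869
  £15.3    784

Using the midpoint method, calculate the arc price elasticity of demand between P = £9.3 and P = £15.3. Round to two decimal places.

-0.53

At P = 9.3, Q = 1018; at P = 15.3, Q = 784.
ΔQ = -234, ΔP = 6.0. Midpoints: P̄ = 12.30, Q̄ = 901.0.
ε = (ΔQ/ΔP)(P̄/Q̄) = (-234/6.0)(12.30/901.0).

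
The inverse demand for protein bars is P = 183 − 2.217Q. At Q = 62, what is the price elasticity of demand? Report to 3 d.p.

-0.331

At Q = 62, P = 183 − 2.217(62) = 45.55.
dP/dQ = −2.217, so dQ/dP = 1/(−2.217) = -0.451.
ε = (dQ/dP)(P/Q) = (-0.451)(45.55/62).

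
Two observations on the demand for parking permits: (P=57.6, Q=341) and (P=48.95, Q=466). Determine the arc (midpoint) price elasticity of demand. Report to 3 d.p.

ΔQ = 466 − 341 = 125; ΔP = 48.95 − 57.6 = -8.65.
Midpoints: P̄ = 53.28, Q̄ = 403.5.
ε = (ΔQ/ΔP)(P̄/Q̄) = (125/-8.65)(53.28/403.5).

-1.908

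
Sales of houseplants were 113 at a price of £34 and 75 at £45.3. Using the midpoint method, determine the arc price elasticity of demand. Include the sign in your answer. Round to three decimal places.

ΔQ = 75 − 113 = -38; ΔP = 45.3 − 34 = 11.3.
Midpoints: P̄ = 39.65, Q̄ = 94.0.
ε = (ΔQ/ΔP)(P̄/Q̄) = (-38/11.3)(39.65/94.0).

-1.418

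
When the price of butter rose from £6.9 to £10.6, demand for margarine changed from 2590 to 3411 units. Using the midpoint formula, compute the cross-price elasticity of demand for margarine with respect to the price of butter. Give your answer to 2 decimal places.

0.65

ΔQ_x = 3411 − 2590 = 821; ΔP_y = 10.6 − 6.9 = 3.7.
Midpoints: P̄_y = 8.75, Q̄_x = 3000.5.
ε_xy = (ΔQ_x/ΔP_y)(P̄_y/Q̄_x) = (821/3.7)(8.75/3000.5).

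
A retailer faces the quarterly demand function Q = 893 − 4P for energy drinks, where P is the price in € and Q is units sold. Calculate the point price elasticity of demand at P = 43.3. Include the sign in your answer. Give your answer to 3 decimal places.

At P = 43.3, Q = 719.800.
dQ/dP = −4.
ε = (dQ/dP)(P/Q) = (-4)(43.3/719.800).

-0.241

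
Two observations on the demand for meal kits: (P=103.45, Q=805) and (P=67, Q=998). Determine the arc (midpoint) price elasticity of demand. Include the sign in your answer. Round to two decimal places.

-0.50

ΔQ = 998 − 805 = 193; ΔP = 67 − 103.45 = -36.45.
Midpoints: P̄ = 85.22, Q̄ = 901.5.
ε = (ΔQ/ΔP)(P̄/Q̄) = (193/-36.45)(85.22/901.5).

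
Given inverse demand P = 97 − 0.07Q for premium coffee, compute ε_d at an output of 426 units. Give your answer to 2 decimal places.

-2.25

At Q = 426, P = 97 − 0.07(426) = 67.18.
dP/dQ = −0.07, so dQ/dP = 1/(−0.07) = -14.286.
ε = (dQ/dP)(P/Q) = (-14.286)(67.18/426).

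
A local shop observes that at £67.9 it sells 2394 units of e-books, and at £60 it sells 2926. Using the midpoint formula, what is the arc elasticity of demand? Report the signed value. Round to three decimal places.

ΔQ = 2926 − 2394 = 532; ΔP = 60 − 67.9 = -7.9.
Midpoints: P̄ = 63.95, Q̄ = 2660.0.
ε = (ΔQ/ΔP)(P̄/Q̄) = (532/-7.9)(63.95/2660.0).

-1.619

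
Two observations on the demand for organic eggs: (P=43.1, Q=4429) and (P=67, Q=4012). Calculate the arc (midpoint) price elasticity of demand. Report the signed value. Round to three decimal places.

ΔQ = 4012 − 4429 = -417; ΔP = 67 − 43.1 = 23.9.
Midpoints: P̄ = 55.05, Q̄ = 4220.5.
ε = (ΔQ/ΔP)(P̄/Q̄) = (-417/23.9)(55.05/4220.5).

-0.228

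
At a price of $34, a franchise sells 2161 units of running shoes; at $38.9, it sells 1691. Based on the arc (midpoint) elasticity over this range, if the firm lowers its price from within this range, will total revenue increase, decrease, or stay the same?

increase

Arc ε = (-470/4.9)(36.45/1926.0) ≈ -1.815.
|ε| = 1.82 > 1, so demand is elastic. A price cut therefore raises total revenue.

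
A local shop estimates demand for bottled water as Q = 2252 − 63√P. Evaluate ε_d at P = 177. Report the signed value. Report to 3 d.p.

-0.296

At P = 177, Q = 1413.840.
dQ/dP = −63/(2√P) = -2.368.
ε = (dQ/dP)(P/Q) = (-2.368)(177/1413.840).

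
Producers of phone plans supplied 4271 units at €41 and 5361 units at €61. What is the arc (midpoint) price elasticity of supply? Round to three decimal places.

ΔQ = 5361 − 4271 = 1090; ΔP = 61 − 41 = 20.
Midpoints: P̄ = 51.00, Q̄ = 4816.0.
ε_s = (ΔQ/ΔP)(P̄/Q̄) = (1090/20)(51.00/4816.0).

0.577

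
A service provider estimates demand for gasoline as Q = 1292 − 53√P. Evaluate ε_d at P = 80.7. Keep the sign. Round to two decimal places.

-0.29

At P = 80.7, Q = 815.884.
dQ/dP = −53/(2√P) = -2.950.
ε = (dQ/dP)(P/Q) = (-2.950)(80.7/815.884).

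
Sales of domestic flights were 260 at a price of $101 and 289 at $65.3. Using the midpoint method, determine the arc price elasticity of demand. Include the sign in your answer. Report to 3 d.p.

-0.246

ΔQ = 289 − 260 = 29; ΔP = 65.3 − 101 = -35.7.
Midpoints: P̄ = 83.15, Q̄ = 274.5.
ε = (ΔQ/ΔP)(P̄/Q̄) = (29/-35.7)(83.15/274.5).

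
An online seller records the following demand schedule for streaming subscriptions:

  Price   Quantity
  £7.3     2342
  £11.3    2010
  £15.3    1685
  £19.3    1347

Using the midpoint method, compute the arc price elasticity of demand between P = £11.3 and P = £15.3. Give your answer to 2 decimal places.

-0.58

At P = 11.3, Q = 2010; at P = 15.3, Q = 1685.
ΔQ = -325, ΔP = 4.0. Midpoints: P̄ = 13.30, Q̄ = 1847.5.
ε = (ΔQ/ΔP)(P̄/Q̄) = (-325/4.0)(13.30/1847.5).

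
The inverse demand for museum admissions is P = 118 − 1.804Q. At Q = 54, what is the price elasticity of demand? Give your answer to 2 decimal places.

-0.21

At Q = 54, P = 118 − 1.804(54) = 20.58.
dP/dQ = −1.804, so dQ/dP = 1/(−1.804) = -0.554.
ε = (dQ/dP)(P/Q) = (-0.554)(20.58/54).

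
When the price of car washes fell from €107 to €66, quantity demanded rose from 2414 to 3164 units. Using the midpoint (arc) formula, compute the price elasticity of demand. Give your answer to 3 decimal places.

-0.567

ΔQ = 3164 − 2414 = 750; ΔP = 66 − 107 = -41.
Midpoints: P̄ = 86.50, Q̄ = 2789.0.
ε = (ΔQ/ΔP)(P̄/Q̄) = (750/-41)(86.50/2789.0).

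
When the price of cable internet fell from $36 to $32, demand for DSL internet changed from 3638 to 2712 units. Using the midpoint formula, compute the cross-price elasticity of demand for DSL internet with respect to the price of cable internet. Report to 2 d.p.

ΔQ_x = 2712 − 3638 = -926; ΔP_y = 32 − 36 = -4.
Midpoints: P̄_y = 34.00, Q̄_x = 3175.0.
ε_xy = (ΔQ_x/ΔP_y)(P̄_y/Q̄_x) = (-926/-4)(34.00/3175.0).

2.48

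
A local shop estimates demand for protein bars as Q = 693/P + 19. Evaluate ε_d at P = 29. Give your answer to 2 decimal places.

-0.56

At P = 29, Q = 42.897.
dQ/dP = −693/P² = -0.824.
ε = (dQ/dP)(P/Q) = (-0.824)(29/42.897).
|ε| < 1, so demand is inelastic at this price.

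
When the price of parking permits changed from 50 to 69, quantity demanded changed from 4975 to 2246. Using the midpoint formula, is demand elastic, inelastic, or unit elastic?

Arc ε ≈ -2.367.
|ε| = 2.37 > 1.

elastic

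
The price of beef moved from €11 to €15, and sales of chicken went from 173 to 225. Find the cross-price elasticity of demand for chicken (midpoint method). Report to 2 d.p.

0.85

ΔQ_x = 225 − 173 = 52; ΔP_y = 15 − 11 = 4.
Midpoints: P̄_y = 13.00, Q̄_x = 199.0.
ε_xy = (ΔQ_x/ΔP_y)(P̄_y/Q̄_x) = (52/4)(13.00/199.0).
ε_xy > 0, so the goods are substitutes.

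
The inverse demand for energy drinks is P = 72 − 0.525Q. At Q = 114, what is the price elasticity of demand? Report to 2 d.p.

At Q = 114, P = 72 − 0.525(114) = 12.15.
dP/dQ = −0.525, so dQ/dP = 1/(−0.525) = -1.905.
ε = (dQ/dP)(P/Q) = (-1.905)(12.15/114).

-0.20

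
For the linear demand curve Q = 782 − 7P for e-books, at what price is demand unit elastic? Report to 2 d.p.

For linear demand Q = a − bP, ε = −bP/(a − bP). |ε| = 1 when bP = a − bP, i.e. P = a/(2b).
P = 782/(2·7) = 782/14 = 55.8571.

55.86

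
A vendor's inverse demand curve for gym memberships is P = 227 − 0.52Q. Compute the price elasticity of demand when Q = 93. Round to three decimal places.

-3.694

At Q = 93, P = 227 − 0.52(93) = 178.64.
dP/dQ = −0.52, so dQ/dP = 1/(−0.52) = -1.923.
ε = (dQ/dP)(P/Q) = (-1.923)(178.64/93).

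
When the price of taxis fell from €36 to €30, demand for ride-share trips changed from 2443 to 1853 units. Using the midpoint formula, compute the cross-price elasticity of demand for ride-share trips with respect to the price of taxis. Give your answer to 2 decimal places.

ΔQ_x = 1853 − 2443 = -590; ΔP_y = 30 − 36 = -6.
Midpoints: P̄_y = 33.00, Q̄_x = 2148.0.
ε_xy = (ΔQ_x/ΔP_y)(P̄_y/Q̄_x) = (-590/-6)(33.00/2148.0).

1.51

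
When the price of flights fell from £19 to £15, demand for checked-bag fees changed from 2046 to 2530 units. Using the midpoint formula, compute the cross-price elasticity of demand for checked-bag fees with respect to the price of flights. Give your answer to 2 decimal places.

ΔQ_x = 2530 − 2046 = 484; ΔP_y = 15 − 19 = -4.
Midpoints: P̄_y = 17.00, Q̄_x = 2288.0.
ε_xy = (ΔQ_x/ΔP_y)(P̄_y/Q̄_x) = (484/-4)(17.00/2288.0).

-0.90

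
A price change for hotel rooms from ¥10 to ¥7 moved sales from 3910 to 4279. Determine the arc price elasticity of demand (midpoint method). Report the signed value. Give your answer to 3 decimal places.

-0.255

ΔQ = 4279 − 3910 = 369; ΔP = 7 − 10 = -3.
Midpoints: P̄ = 8.50, Q̄ = 4094.5.
ε = (ΔQ/ΔP)(P̄/Q̄) = (369/-3)(8.50/4094.5).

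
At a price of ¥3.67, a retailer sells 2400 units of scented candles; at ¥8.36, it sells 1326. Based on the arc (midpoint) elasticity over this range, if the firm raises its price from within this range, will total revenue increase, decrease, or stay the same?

increase

Arc ε = (-1074/4.69)(6.01/1863.0) ≈ -0.739.
|ε| = 0.74 < 1, so demand is inelastic. A price rise therefore raises total revenue.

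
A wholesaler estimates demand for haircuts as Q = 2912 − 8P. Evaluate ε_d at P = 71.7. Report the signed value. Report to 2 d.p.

-0.25

At P = 71.7, Q = 2338.400.
dQ/dP = −8.
ε = (dQ/dP)(P/Q) = (-8)(71.7/2338.400).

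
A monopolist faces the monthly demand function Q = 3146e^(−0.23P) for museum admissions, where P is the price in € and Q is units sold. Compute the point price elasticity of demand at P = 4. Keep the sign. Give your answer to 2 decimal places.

-0.92

At P = 4, Q = 1253.741.
dQ/dP = −0.23·3146e^(−0.23P) = −0.23Q = -288.360.
ε = (dQ/dP)(P/Q) = (-288.360)(4/1253.741).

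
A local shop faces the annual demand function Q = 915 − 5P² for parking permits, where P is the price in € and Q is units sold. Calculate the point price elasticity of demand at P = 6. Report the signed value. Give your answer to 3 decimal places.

At P = 6, Q = 735.
dQ/dP = −10P = -60.
ε = (dQ/dP)(P/Q) = (-60)(6/735).
|ε| < 1, so demand is inelastic at this price.

-0.490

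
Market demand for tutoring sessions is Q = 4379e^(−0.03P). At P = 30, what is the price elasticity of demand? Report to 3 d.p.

-0.900

At P = 30, Q = 1780.369.
dQ/dP = −0.03·4379e^(−0.03P) = −0.03Q = -53.411.
ε = (dQ/dP)(P/Q) = (-53.411)(30/1780.369).
|ε| < 1, so demand is inelastic at this price.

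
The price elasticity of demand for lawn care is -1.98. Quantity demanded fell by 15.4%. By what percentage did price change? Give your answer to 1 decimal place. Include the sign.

7.8%

%ΔP ≈ %ΔQ / ε = (-15.4%)/(-1.98) = 7.78%.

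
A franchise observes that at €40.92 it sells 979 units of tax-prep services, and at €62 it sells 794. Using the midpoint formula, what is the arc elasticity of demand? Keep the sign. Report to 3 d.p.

-0.509

ΔQ = 794 − 979 = -185; ΔP = 62 − 40.92 = 21.08.
Midpoints: P̄ = 51.46, Q̄ = 886.5.
ε = (ΔQ/ΔP)(P̄/Q̄) = (-185/21.08)(51.46/886.5).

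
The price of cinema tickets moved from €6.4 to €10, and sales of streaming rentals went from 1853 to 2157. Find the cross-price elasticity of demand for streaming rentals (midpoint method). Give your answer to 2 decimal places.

0.35

ΔQ_x = 2157 − 1853 = 304; ΔP_y = 10 − 6.4 = 3.6.
Midpoints: P̄_y = 8.20, Q̄_x = 2005.0.
ε_xy = (ΔQ_x/ΔP_y)(P̄_y/Q̄_x) = (304/3.6)(8.20/2005.0).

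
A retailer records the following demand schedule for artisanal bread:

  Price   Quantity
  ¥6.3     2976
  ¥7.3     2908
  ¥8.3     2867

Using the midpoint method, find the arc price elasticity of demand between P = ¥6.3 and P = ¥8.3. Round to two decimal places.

At P = 6.3, Q = 2976; at P = 8.3, Q = 2867.
ΔQ = -109, ΔP = 2.0. Midpoints: P̄ = 7.30, Q̄ = 2921.5.
ε = (ΔQ/ΔP)(P̄/Q̄) = (-109/2.0)(7.30/2921.5).

-0.14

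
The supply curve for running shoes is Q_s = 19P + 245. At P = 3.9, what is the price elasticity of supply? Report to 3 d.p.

At P = 3.9, Q_s = 319.10.
dQ_s/dP = 19.
ε_s = (dQ_s/dP)(P/Q_s) = (19)(3.9/319.10).

0.232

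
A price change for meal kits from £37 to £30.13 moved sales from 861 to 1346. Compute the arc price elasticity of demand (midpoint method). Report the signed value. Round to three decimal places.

ΔQ = 1346 − 861 = 485; ΔP = 30.13 − 37 = -6.87.
Midpoints: P̄ = 33.56, Q̄ = 1103.5.
ε = (ΔQ/ΔP)(P̄/Q̄) = (485/-6.87)(33.56/1103.5).

-2.147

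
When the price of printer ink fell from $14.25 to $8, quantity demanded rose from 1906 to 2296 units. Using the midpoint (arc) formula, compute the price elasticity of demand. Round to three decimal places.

-0.330

ΔQ = 2296 − 1906 = 390; ΔP = 8 − 14.25 = -6.25.
Midpoints: P̄ = 11.12, Q̄ = 2101.0.
ε = (ΔQ/ΔP)(P̄/Q̄) = (390/-6.25)(11.12/2101.0).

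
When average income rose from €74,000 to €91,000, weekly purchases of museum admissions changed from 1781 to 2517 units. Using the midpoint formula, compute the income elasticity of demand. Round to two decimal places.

1.66

ΔQ = 736, ΔI = 17000. Midpoints: Ī = 82,500, Q̄ = 2149.0.
ε_I = (ΔQ/ΔI)(Ī/Q̄) = (736/17000)(82500/2149.0).
ε_I > 0, so the good is normal.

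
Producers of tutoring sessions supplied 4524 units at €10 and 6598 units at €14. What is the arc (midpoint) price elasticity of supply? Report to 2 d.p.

ΔQ = 6598 − 4524 = 2074; ΔP = 14 − 10 = 4.
Midpoints: P̄ = 12.00, Q̄ = 5561.0.
ε_s = (ΔQ/ΔP)(P̄/Q̄) = (2074/4)(12.00/5561.0).

1.12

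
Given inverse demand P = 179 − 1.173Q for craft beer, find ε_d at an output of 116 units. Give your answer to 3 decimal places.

At Q = 116, P = 179 − 1.173(116) = 42.93.
dP/dQ = −1.173, so dQ/dP = 1/(−1.173) = -0.853.
ε = (dQ/dP)(P/Q) = (-0.853)(42.93/116).

-0.316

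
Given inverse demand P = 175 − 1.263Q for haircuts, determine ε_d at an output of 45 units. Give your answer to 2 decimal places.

-2.08

At Q = 45, P = 175 − 1.263(45) = 118.17.
dP/dQ = −1.263, so dQ/dP = 1/(−1.263) = -0.792.
ε = (dQ/dP)(P/Q) = (-0.792)(118.17/45).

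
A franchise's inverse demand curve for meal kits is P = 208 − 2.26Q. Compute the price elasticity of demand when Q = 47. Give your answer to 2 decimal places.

-0.96

At Q = 47, P = 208 − 2.26(47) = 101.78.
dP/dQ = −2.26, so dQ/dP = 1/(−2.26) = -0.442.
ε = (dQ/dP)(P/Q) = (-0.442)(101.78/47).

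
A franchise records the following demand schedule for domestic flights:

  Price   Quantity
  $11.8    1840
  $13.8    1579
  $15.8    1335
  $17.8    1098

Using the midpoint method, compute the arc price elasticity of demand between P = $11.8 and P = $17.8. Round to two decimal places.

At P = 11.8, Q = 1840; at P = 17.8, Q = 1098.
ΔQ = -742, ΔP = 6.0. Midpoints: P̄ = 14.80, Q̄ = 1469.0.
ε = (ΔQ/ΔP)(P̄/Q̄) = (-742/6.0)(14.80/1469.0).

-1.25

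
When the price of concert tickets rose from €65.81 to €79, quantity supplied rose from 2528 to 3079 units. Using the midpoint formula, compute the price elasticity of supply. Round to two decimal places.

1.08

ΔQ = 3079 − 2528 = 551; ΔP = 79 − 65.81 = 13.19.
Midpoints: P̄ = 72.41, Q̄ = 2803.5.
ε_s = (ΔQ/ΔP)(P̄/Q̄) = (551/13.19)(72.41/2803.5).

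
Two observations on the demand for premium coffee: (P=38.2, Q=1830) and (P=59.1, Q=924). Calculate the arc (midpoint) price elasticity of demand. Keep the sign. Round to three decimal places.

-1.532

ΔQ = 924 − 1830 = -906; ΔP = 59.1 − 38.2 = 20.9.
Midpoints: P̄ = 48.65, Q̄ = 1377.0.
ε = (ΔQ/ΔP)(P̄/Q̄) = (-906/20.9)(48.65/1377.0).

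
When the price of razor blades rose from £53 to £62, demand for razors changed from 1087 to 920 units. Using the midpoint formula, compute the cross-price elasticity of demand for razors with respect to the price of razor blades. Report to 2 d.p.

-1.06

ΔQ_x = 920 − 1087 = -167; ΔP_y = 62 − 53 = 9.
Midpoints: P̄_y = 57.50, Q̄_x = 1003.5.
ε_xy = (ΔQ_x/ΔP_y)(P̄_y/Q̄_x) = (-167/9)(57.50/1003.5).
ε_xy < 0, so the goods are complements.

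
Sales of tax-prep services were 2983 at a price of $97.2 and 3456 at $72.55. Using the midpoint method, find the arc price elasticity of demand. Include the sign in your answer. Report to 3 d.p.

ΔQ = 3456 − 2983 = 473; ΔP = 72.55 − 97.2 = -24.65.
Midpoints: P̄ = 84.88, Q̄ = 3219.5.
ε = (ΔQ/ΔP)(P̄/Q̄) = (473/-24.65)(84.88/3219.5).

-0.506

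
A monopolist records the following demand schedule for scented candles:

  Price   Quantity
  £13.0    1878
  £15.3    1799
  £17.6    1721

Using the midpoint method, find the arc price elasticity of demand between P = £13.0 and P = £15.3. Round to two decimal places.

At P = 13.0, Q = 1878; at P = 15.3, Q = 1799.
ΔQ = -79, ΔP = 2.3. Midpoints: P̄ = 14.15, Q̄ = 1838.5.
ε = (ΔQ/ΔP)(P̄/Q̄) = (-79/2.3)(14.15/1838.5).

-0.26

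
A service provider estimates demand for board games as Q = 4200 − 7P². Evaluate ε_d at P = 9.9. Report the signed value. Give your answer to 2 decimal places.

At P = 9.9, Q = 3513.930.
dQ/dP = −14P = -138.600.
ε = (dQ/dP)(P/Q) = (-138.600)(9.9/3513.930).
|ε| < 1, so demand is inelastic at this price.

-0.39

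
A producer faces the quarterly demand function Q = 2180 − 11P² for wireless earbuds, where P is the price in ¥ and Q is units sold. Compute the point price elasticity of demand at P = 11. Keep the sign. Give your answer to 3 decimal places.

At P = 11, Q = 849.
dQ/dP = −22P = -242.
ε = (dQ/dP)(P/Q) = (-242)(11/849).
|ε| > 1, so demand is elastic at this price.

-3.135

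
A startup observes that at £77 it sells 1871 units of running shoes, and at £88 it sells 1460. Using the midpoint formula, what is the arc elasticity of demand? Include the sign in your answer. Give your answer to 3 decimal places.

-1.851

ΔQ = 1460 − 1871 = -411; ΔP = 88 − 77 = 11.
Midpoints: P̄ = 82.50, Q̄ = 1665.5.
ε = (ΔQ/ΔP)(P̄/Q̄) = (-411/11)(82.50/1665.5).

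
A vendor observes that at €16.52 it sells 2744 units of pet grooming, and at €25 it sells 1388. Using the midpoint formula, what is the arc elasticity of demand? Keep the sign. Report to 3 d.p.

ΔQ = 1388 − 2744 = -1356; ΔP = 25 − 16.52 = 8.48.
Midpoints: P̄ = 20.76, Q̄ = 2066.0.
ε = (ΔQ/ΔP)(P̄/Q̄) = (-1356/8.48)(20.76/2066.0).

-1.607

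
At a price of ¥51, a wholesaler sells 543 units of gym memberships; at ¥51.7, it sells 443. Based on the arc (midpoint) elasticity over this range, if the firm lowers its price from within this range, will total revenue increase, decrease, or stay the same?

Arc ε = (-100/0.7)(51.35/493.0) ≈ -14.880.
|ε| = 14.88 > 1, so demand is elastic. A price cut therefore raises total revenue.

increase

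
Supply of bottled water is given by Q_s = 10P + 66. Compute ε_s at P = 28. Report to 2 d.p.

0.81

At P = 28, Q_s = 346.
dQ_s/dP = 10.
ε_s = (dQ_s/dP)(P/Q_s) = (10)(28/346).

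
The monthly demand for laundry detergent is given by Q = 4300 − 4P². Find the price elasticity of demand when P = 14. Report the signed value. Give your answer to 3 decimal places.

At P = 14, Q = 3516.
dQ/dP = −8P = -112.
ε = (dQ/dP)(P/Q) = (-112)(14/3516).
|ε| < 1, so demand is inelastic at this price.

-0.446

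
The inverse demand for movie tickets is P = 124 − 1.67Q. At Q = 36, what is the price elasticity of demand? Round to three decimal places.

At Q = 36, P = 124 − 1.67(36) = 63.88.
dP/dQ = −1.67, so dQ/dP = 1/(−1.67) = -0.599.
ε = (dQ/dP)(P/Q) = (-0.599)(63.88/36).

-1.063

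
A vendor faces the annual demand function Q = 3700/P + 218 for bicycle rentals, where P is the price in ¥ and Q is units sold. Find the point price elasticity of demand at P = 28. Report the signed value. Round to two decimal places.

At P = 28, Q = 350.143.
dQ/dP = −3700/P² = -4.719.
ε = (dQ/dP)(P/Q) = (-4.719)(28/350.143).
|ε| < 1, so demand is inelastic at this price.

-0.38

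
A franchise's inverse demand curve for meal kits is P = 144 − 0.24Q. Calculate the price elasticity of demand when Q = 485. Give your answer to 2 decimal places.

-0.24

At Q = 485, P = 144 − 0.24(485) = 27.60.
dP/dQ = −0.24, so dQ/dP = 1/(−0.24) = -4.167.
ε = (dQ/dP)(P/Q) = (-4.167)(27.60/485).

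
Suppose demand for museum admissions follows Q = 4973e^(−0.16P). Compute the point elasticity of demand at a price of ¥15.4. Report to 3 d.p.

-2.464

At P = 15.4, Q = 423.172.
dQ/dP = −0.16·4973e^(−0.16P) = −0.16Q = -67.708.
ε = (dQ/dP)(P/Q) = (-67.708)(15.4/423.172).
|ε| > 1, so demand is elastic at this price.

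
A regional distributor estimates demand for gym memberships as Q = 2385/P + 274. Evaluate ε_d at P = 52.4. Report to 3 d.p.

At P = 52.4, Q = 319.515.
dQ/dP = −2385/P² = -0.869.
ε = (dQ/dP)(P/Q) = (-0.869)(52.4/319.515).

-0.142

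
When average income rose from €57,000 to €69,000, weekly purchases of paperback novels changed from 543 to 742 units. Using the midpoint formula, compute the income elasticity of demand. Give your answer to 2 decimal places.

ΔQ = 199, ΔI = 12000. Midpoints: Ī = 63,000, Q̄ = 642.5.
ε_I = (ΔQ/ΔI)(Ī/Q̄) = (199/12000)(63000/642.5).
ε_I > 0, so the good is normal.

1.63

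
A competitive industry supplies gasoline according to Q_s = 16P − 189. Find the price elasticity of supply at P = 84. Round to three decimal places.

At P = 84, Q_s = 1155.
dQ_s/dP = 16.
ε_s = (dQ_s/dP)(P/Q_s) = (16)(84/1155).

1.164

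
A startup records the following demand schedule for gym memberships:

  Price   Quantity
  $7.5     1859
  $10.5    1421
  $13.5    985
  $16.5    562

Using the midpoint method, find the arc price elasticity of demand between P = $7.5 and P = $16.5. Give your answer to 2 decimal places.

At P = 7.5, Q = 1859; at P = 16.5, Q = 562.
ΔQ = -1297, ΔP = 9.0. Midpoints: P̄ = 12.00, Q̄ = 1210.5.
ε = (ΔQ/ΔP)(P̄/Q̄) = (-1297/9.0)(12.00/1210.5).

-1.43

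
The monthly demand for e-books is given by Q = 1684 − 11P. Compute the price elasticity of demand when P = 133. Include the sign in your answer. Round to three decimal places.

At P = 133, Q = 221.
dQ/dP = −11.
ε = (dQ/dP)(P/Q) = (-11)(133/221).

-6.620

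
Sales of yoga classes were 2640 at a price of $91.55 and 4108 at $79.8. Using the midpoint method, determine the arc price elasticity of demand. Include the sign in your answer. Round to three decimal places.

-3.172

ΔQ = 4108 − 2640 = 1468; ΔP = 79.8 − 91.55 = -11.75.
Midpoints: P̄ = 85.67, Q̄ = 3374.0.
ε = (ΔQ/ΔP)(P̄/Q̄) = (1468/-11.75)(85.67/3374.0).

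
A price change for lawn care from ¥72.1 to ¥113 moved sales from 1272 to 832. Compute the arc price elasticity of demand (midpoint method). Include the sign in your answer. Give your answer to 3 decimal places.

ΔQ = 832 − 1272 = -440; ΔP = 113 − 72.1 = 40.9.
Midpoints: P̄ = 92.55, Q̄ = 1052.0.
ε = (ΔQ/ΔP)(P̄/Q̄) = (-440/40.9)(92.55/1052.0).

-0.946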